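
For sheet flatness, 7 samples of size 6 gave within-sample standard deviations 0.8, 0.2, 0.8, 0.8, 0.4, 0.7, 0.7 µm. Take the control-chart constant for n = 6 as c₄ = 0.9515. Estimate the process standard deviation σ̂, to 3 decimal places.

0.661

s̄ = (0.8 + 0.2 + 0.8 + 0.8 + 0.4 + 0.7 + 0.7) / 7 = 0.6286
σ̂ = s̄ / c₄ = 0.6286 / 0.9515 = 0.6606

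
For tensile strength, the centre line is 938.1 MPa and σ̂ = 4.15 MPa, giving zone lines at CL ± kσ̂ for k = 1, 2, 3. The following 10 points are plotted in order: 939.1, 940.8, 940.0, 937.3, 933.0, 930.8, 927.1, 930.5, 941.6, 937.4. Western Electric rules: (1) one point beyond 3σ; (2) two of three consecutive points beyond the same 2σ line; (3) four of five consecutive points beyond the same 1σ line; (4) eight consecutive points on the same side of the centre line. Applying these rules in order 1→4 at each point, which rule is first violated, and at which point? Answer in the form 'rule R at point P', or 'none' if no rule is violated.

Zone of each point (C = within 1σ̂, B = 1σ̂–2σ̂, A = 2σ̂–3σ̂, * = beyond 3σ̂; sign = side of CL): 1:+C, 2:+C, 3:+C, 4:-C, 5:-B, 6:-B, 7:-A, 8:-B, 9:+C, 10:-C
Rule 3 (four of five consecutive points beyond the same 1σ limit) is satisfied at point 8.

rule 3 at point 8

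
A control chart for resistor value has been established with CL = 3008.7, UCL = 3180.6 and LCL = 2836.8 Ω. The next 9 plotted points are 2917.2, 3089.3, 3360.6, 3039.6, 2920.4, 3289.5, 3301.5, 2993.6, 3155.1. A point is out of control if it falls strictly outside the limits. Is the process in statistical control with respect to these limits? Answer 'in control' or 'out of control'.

Compare each point to [2836.8, 3180.6]: sample 3 = 3360.6 > UCL; sample 6 = 3289.5 > UCL; sample 7 = 3301.5 > UCL.

out of control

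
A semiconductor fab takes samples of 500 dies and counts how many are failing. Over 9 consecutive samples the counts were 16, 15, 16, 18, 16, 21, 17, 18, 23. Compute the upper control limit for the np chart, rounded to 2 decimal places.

p̄ = Σdᵢ / (k·n) = 160 / (9 × 500) = 0.03556
UCL = np̄ + 3·√(np̄(1−p̄)) = 17.7778 + 3 × √(17.7778×0.96444) = 17.7778 + 3 × 4.1407 = 30.2000

30.20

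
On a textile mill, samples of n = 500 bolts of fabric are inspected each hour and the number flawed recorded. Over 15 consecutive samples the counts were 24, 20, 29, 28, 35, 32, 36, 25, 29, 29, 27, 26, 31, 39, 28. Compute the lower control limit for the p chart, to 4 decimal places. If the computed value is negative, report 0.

p̄ = Σdᵢ / (k·n) = 438 / (15 × 500) = 0.05840
LCL = p̄ − 3·√(p̄(1−p̄)/n) = 0.05840 − 3 × 0.01049 = 0.02694

0.0269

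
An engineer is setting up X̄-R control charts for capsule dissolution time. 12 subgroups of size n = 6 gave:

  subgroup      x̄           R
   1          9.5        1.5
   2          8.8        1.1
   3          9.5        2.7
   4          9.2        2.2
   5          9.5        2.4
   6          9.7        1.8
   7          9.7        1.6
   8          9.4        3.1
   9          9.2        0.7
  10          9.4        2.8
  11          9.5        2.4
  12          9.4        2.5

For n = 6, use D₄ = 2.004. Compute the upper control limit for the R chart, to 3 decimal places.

R̄ = (1.5 + 1.1 + 2.7 + 2.2 + 2.4 + 1.8 + 1.6 + 3.1 + 0.7 + 2.8 + 2.4 + 2.5) / 12 = 24.8000 / 12 = 2.0667
UCL_R = D₄·R̄ = 2.004 × 2.0667 = 4.1416

4.142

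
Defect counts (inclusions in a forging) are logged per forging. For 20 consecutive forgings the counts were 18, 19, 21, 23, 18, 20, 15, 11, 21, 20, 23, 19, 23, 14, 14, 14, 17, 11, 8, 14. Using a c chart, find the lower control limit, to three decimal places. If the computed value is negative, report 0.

c̄ = (18 + 19 + 21 + 23 + 18 + 20 + 15 + 11 + 21 + 20 + 23 + 19 + 23 + 14 + 14 + 14 + 17 + 11 + 8 + 14) / 20 = 343 / 20 = 17.1500
LCL = c̄ − 3√c̄ = 17.1500 − 3 × 4.1413 = 4.7262

4.726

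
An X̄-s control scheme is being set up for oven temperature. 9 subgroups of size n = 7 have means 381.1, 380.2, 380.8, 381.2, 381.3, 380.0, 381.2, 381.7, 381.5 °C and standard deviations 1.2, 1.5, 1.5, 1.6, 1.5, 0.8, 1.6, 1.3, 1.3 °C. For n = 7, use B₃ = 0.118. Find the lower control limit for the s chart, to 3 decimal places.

s̄ = (1.2 + 1.5 + 1.5 + 1.6 + 1.5 + 0.8 + 1.6 + 1.3 + 1.3) / 9 = 1.3667
LCL_s = B₃·s̄ = 0.118 × 1.3667 = 0.1613

0.161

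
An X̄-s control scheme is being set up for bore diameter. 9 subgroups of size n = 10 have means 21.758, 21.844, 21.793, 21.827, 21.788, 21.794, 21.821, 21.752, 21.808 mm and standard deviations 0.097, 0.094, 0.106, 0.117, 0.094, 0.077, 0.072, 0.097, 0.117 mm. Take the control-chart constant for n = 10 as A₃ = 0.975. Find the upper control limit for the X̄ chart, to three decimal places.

21.893

X̄̄ = (21.758 + 21.844 + 21.793 + 21.827 + 21.788 + 21.794 + 21.821 + 21.752 + 21.808) / 9 = 21.7983
s̄ = (0.097 + 0.094 + 0.106 + 0.117 + 0.094 + 0.077 + 0.072 + 0.097 + 0.117) / 9 = 0.0968
UCL = X̄̄ + A₃·s̄ = 21.7983 + 0.975 × 0.0968 = 21.8927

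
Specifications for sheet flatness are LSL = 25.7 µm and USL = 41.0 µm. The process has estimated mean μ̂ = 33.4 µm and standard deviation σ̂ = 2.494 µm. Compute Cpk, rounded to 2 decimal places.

Cpu = (USL − μ̂) / (3σ̂) = (41.0 − 33.4) / (3 × 2.494) = 1.0158; Cpl = (μ̂ − LSL) / (3σ̂) = (33.4 − 25.7) / (3 × 2.494) = 1.0291; Cpk = min(Cpu, Cpl) = 1.0158

1.02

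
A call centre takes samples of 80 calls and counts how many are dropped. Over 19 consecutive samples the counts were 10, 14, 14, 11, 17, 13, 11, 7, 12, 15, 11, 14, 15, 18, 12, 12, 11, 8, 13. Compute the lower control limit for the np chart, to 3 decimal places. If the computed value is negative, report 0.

2.775

p̄ = Σdᵢ / (k·n) = 238 / (19 × 80) = 0.15658
LCL = np̄ − 3·√(np̄(1−p̄)) = 12.5263 − 3 × 3.2504 = 2.7752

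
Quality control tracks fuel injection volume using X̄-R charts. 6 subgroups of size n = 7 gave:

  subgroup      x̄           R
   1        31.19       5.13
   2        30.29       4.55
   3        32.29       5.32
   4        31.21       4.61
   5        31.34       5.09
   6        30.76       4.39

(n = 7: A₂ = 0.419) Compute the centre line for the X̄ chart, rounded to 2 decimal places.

X̄̄ = (31.19 + 30.29 + 32.29 + 31.21 + 31.34 + 30.76) / 6 = 187.0800 / 6 = 31.1800
CL = X̄̄ = 31.1800

31.18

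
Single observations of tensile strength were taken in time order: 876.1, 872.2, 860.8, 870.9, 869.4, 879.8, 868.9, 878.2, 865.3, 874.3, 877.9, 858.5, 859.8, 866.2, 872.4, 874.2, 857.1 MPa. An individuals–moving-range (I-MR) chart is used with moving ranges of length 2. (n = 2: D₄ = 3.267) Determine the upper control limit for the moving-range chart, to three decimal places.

27.606

Moving ranges: 3.9, 11.4, 10.1, 1.5, 10.4, 10.9, 9.3, 12.9, 9.0, 3.6, 19.4, 1.3, 6.4, 6.2, 1.8, 17.1; M̄R̄ = 135.2000 / 16 = 8.4500
UCL_MR = D₄·M̄R̄ = 3.267 × 8.4500 = 27.6061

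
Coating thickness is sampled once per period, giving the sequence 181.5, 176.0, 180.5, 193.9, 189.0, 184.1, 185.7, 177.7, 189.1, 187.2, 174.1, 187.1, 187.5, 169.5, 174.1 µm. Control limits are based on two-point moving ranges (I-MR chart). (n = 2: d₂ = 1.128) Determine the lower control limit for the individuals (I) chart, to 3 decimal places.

162.482

X̄ = (181.5 + 176.0 + 180.5 + 193.9 + 189.0 + 184.1 + 185.7 + 177.7 + 189.1 + 187.2 + 174.1 + 187.1 + 187.5 + 169.5 + 174.1) / 15 = 182.4667
Moving ranges: 5.5, 4.5, 13.4, 4.9, 4.9, 1.6, 8.0, 11.4, 1.9, 13.1, 13.0, 0.4, 18.0, 4.6; M̄R̄ = 105.2000 / 14 = 7.5143
LCL = X̄ − 3·M̄R̄/d₂ = 182.4667 − 3 × 7.5143 / 1.128 = 162.4819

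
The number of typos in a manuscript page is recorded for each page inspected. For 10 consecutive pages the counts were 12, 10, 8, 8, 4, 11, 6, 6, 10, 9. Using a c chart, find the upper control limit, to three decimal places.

17.095

c̄ = (12 + 10 + 8 + 8 + 4 + 11 + 6 + 6 + 10 + 9) / 10 = 84 / 10 = 8.4000
UCL = c̄ + 3√c̄ = 8.4000 + 3 × √8.4000 = 8.4000 + 3 × 2.8983 = 17.0948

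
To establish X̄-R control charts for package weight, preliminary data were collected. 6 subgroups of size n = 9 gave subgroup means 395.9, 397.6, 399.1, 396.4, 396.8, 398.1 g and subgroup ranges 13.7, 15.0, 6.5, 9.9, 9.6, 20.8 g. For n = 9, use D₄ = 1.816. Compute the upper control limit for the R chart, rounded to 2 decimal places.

R̄ = (13.7 + 15.0 + 6.5 + 9.9 + 9.6 + 20.8) / 6 = 75.5000 / 6 = 12.5833
UCL_R = D₄·R̄ = 1.816 × 12.5833 = 22.8513

22.85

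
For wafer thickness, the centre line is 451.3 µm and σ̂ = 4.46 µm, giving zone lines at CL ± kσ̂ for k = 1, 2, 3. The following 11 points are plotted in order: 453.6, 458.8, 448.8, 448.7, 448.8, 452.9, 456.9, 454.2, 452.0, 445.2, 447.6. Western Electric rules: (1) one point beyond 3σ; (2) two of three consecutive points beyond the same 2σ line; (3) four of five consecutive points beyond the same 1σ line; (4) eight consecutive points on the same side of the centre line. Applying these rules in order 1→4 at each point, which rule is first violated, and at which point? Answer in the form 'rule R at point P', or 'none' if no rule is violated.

Zone of each point (C = within 1σ̂, B = 1σ̂–2σ̂, A = 2σ̂–3σ̂, * = beyond 3σ̂; sign = side of CL): 1:+C, 2:+B, 3:-C, 4:-C, 5:-C, 6:+C, 7:+B, 8:+C, 9:+C, 10:-B, 11:-C
No rule fires across all 11 points.

none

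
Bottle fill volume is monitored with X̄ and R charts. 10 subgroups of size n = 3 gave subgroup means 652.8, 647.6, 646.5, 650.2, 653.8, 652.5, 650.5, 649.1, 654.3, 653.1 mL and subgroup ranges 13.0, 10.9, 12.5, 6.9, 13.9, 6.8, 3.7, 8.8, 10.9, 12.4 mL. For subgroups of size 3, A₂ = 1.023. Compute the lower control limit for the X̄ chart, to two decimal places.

640.83

X̄̄ = (652.8 + 647.6 + 646.5 + 650.2 + 653.8 + 652.5 + 650.5 + 649.1 + 654.3 + 653.1) / 10 = 6510.4000 / 10 = 651.0400
R̄ = (13.0 + 10.9 + 12.5 + 6.9 + 13.9 + 6.8 + 3.7 + 8.8 + 10.9 + 12.4) / 10 = 99.8000 / 10 = 9.9800
LCL = X̄̄ − A₂·R̄ = 651.0400 − 1.023 × 9.9800 = 640.8305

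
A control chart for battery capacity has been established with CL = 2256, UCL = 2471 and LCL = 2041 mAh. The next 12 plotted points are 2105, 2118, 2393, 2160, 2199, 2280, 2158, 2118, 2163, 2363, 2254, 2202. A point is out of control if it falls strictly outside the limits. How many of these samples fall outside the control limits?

All 12 points lie within [2041, 2471].

0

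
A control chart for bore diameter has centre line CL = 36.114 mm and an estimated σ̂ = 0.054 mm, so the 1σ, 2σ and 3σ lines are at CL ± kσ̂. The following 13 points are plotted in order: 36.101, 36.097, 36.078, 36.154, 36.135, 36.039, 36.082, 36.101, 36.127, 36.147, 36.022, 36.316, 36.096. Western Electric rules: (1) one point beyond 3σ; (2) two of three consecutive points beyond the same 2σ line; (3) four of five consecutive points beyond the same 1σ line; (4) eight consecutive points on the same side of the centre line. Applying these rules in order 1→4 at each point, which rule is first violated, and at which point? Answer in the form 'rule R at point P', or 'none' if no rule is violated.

rule 1 at point 12

Zone of each point (C = within 1σ̂, B = 1σ̂–2σ̂, A = 2σ̂–3σ̂, * = beyond 3σ̂; sign = side of CL): 1:-C, 2:-C, 3:-C, 4:+C, 5:+C, 6:-B, 7:-C, 8:-C, 9:+C, 10:+C, 11:-B, 12:+*, 13:-C
Rule 1 (one point beyond the 3σ limits) is satisfied at point 12.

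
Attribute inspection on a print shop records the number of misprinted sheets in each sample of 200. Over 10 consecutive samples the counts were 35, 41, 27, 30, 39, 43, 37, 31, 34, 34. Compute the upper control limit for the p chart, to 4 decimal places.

0.2562

p̄ = Σdᵢ / (k·n) = 351 / (10 × 200) = 0.17550
UCL = p̄ + 3·√(p̄(1−p̄)/n) = 0.17550 + 3 × √(0.17550×0.82450/200) = 0.17550 + 3 × 0.02690 = 0.25619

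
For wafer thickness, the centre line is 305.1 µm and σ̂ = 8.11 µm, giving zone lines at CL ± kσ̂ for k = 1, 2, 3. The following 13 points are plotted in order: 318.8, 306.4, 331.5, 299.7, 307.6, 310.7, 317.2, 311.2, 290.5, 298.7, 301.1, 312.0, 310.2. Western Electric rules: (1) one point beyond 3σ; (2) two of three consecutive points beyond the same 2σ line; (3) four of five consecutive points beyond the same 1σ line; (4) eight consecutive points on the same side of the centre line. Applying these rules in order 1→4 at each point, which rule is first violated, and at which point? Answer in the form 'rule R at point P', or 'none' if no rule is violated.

rule 1 at point 3

Zone of each point (C = within 1σ̂, B = 1σ̂–2σ̂, A = 2σ̂–3σ̂, * = beyond 3σ̂; sign = side of CL): 1:+B, 2:+C, 3:+*, 4:-C, 5:+C, 6:+C, 7:+B, 8:+C, 9:-B, 10:-C, 11:-C, 12:+C, 13:+C
Rule 1 (one point beyond the 3σ limits) is satisfied at point 3.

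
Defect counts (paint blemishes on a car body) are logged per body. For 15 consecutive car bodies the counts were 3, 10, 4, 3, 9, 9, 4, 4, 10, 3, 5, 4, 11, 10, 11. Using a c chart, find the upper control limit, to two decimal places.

c̄ = (3 + 10 + 4 + 3 + 9 + 9 + 4 + 4 + 10 + 3 + 5 + 4 + 11 + 10 + 11) / 15 = 100 / 15 = 6.6667
UCL = c̄ + 3√c̄ = 6.6667 + 3 × √6.6667 = 6.6667 + 3 × 2.5820 = 14.4126

14.41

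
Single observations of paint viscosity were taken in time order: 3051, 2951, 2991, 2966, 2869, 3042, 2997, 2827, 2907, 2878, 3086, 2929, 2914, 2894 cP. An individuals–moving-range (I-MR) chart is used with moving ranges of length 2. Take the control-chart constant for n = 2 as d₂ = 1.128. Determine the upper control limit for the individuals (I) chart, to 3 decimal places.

X̄ = (3051 + 2951 + 2991 + 2966 + 2869 + 3042 + 2997 + 2827 + 2907 + 2878 + 3086 + 2929 + 2914 + 2894) / 14 = 2950.1429
Moving ranges: 100, 40, 25, 97, 173, 45, 170, 80, 29, 208, 157, 15, 20; M̄R̄ = 1159.0000 / 13 = 89.1538
UCL = X̄ + 3·M̄R̄/d₂ = 2950.1429 + 3 × 89.1538 / 1.128 = 3187.2542

3187.254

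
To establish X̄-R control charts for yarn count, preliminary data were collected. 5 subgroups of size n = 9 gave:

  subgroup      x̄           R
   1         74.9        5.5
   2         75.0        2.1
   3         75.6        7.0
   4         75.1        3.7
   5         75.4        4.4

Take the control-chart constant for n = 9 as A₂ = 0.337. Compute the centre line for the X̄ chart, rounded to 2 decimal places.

X̄̄ = (74.9 + 75.0 + 75.6 + 75.1 + 75.4) / 5 = 376.0000 / 5 = 75.2000
CL = X̄̄ = 75.2000

75.20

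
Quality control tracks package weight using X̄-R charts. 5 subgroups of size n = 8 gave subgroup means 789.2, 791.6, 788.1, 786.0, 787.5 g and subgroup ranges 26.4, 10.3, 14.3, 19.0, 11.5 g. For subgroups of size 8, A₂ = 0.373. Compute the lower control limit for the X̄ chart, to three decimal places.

X̄̄ = (789.2 + 791.6 + 788.1 + 786.0 + 787.5) / 5 = 3942.4000 / 5 = 788.4800
R̄ = (26.4 + 10.3 + 14.3 + 19.0 + 11.5) / 5 = 81.5000 / 5 = 16.3000
LCL = X̄̄ − A₂·R̄ = 788.4800 − 0.373 × 16.3000 = 782.4001

782.400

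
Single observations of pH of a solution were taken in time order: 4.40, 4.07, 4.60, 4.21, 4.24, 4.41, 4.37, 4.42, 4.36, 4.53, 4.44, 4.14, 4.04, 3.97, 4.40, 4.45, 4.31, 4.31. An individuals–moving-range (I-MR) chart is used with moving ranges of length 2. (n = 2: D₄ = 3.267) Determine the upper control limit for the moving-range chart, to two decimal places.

Moving ranges: 0.33, 0.53, 0.39, 0.03, 0.17, 0.04, 0.05, 0.06, 0.17, 0.09, 0.30, 0.10, 0.07, 0.43, 0.05, 0.14, 0.00; M̄R̄ = 2.9500 / 17 = 0.1735
UCL_MR = D₄·M̄R̄ = 3.267 × 0.1735 = 0.5669

0.57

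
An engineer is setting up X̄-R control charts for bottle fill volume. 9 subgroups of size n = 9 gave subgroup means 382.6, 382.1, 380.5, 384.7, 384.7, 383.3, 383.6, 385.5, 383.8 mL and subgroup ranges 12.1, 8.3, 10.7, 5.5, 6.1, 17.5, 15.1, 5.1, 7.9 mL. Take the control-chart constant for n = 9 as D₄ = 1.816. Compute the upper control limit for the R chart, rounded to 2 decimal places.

17.82

R̄ = (12.1 + 8.3 + 10.7 + 5.5 + 6.1 + 17.5 + 15.1 + 5.1 + 7.9) / 9 = 88.3000 / 9 = 9.8111
UCL_R = D₄·R̄ = 1.816 × 9.8111 = 17.8170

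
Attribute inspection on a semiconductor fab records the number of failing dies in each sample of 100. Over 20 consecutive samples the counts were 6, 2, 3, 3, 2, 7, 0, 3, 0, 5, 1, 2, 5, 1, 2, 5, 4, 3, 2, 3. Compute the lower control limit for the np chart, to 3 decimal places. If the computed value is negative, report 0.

p̄ = Σdᵢ / (k·n) = 59 / (20 × 100) = 0.02950
LCL = np̄ − 3·√(np̄(1−p̄)) = 2.9500 − 3 × 1.6920 = -2.1261 → 0 (negative, so LCL = 0)

0.000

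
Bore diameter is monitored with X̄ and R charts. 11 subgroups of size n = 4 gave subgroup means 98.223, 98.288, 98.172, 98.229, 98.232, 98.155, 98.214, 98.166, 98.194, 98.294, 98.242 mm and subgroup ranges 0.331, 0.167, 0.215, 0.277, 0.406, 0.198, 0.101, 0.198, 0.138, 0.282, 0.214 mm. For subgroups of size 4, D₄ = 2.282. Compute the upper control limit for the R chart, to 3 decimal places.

R̄ = (0.331 + 0.167 + 0.215 + 0.277 + 0.406 + 0.198 + 0.101 + 0.198 + 0.138 + 0.282 + 0.214) / 11 = 2.5270 / 11 = 0.2297
UCL_R = D₄·R̄ = 2.282 × 0.2297 = 0.5242

0.524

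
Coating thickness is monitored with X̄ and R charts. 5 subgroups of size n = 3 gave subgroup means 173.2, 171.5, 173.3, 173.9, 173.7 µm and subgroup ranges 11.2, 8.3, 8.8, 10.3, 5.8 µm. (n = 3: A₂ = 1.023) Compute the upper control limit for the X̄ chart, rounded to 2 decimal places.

182.20

X̄̄ = (173.2 + 171.5 + 173.3 + 173.9 + 173.7) / 5 = 865.6000 / 5 = 173.1200
R̄ = (11.2 + 8.3 + 8.8 + 10.3 + 5.8) / 5 = 44.4000 / 5 = 8.8800
UCL = X̄̄ + A₂·R̄ = 173.1200 + 1.023 × 8.8800 = 182.2042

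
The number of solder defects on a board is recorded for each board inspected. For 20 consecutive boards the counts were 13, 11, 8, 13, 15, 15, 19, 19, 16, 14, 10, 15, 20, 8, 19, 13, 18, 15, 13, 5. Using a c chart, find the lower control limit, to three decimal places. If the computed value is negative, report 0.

c̄ = (13 + 11 + 8 + 13 + 15 + 15 + 19 + 19 + 16 + 14 + 10 + 15 + 20 + 8 + 19 + 13 + 18 + 15 + 13 + 5) / 20 = 279 / 20 = 13.9500
LCL = c̄ − 3√c̄ = 13.9500 − 3 × 3.7350 = 2.7451

2.745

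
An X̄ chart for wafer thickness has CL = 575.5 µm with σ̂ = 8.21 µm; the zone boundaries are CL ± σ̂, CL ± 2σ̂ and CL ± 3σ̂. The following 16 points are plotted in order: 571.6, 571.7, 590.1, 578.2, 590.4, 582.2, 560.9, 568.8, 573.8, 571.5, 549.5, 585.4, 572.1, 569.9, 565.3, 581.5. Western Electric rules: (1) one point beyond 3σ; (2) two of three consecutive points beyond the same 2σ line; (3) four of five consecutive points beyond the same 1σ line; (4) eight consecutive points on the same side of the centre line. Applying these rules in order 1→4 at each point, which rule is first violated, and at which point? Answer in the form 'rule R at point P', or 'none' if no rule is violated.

rule 1 at point 11

Zone of each point (C = within 1σ̂, B = 1σ̂–2σ̂, A = 2σ̂–3σ̂, * = beyond 3σ̂; sign = side of CL): 1:-C, 2:-C, 3:+B, 4:+C, 5:+B, 6:+C, 7:-B, 8:-C, 9:-C, 10:-C, 11:-*, 12:+B, 13:-C, 14:-C, 15:-B, 16:+C
Rule 1 (one point beyond the 3σ limits) is satisfied at point 11.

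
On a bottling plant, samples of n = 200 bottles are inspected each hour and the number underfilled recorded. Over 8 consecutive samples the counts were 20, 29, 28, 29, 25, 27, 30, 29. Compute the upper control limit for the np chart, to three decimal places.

41.651

p̄ = Σdᵢ / (k·n) = 217 / (8 × 200) = 0.13562
UCL = np̄ + 3·√(np̄(1−p̄)) = 27.1250 + 3 × √(27.1250×0.86438) = 27.1250 + 3 × 4.8421 = 41.6514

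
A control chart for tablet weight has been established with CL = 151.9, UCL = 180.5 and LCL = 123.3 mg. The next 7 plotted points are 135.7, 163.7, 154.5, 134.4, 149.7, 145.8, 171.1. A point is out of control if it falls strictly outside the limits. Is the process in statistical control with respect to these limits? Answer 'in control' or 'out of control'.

All 7 points lie within [123.3, 180.5].

in control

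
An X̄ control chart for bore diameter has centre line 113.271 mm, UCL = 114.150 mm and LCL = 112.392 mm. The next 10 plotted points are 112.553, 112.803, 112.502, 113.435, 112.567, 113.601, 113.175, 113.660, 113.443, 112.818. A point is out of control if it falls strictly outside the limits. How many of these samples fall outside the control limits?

0

All 10 points lie within [112.392, 114.150].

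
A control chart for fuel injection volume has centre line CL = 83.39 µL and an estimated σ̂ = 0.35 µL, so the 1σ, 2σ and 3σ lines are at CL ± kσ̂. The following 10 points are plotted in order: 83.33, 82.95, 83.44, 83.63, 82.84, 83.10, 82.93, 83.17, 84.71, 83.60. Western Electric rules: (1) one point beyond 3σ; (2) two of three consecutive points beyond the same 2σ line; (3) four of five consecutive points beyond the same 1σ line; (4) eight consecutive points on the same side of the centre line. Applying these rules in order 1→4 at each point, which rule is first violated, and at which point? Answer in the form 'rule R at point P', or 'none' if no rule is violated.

Zone of each point (C = within 1σ̂, B = 1σ̂–2σ̂, A = 2σ̂–3σ̂, * = beyond 3σ̂; sign = side of CL): 1:-C, 2:-B, 3:+C, 4:+C, 5:-B, 6:-C, 7:-B, 8:-C, 9:+*, 10:+C
Rule 1 (one point beyond the 3σ limits) is satisfied at point 9.

rule 1 at point 9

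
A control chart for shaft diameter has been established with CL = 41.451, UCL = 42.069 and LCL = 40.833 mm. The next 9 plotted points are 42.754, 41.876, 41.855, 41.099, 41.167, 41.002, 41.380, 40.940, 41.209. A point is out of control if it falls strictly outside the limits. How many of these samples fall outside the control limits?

Compare each point to [40.833, 42.069]: sample 1 = 42.754 > UCL.

1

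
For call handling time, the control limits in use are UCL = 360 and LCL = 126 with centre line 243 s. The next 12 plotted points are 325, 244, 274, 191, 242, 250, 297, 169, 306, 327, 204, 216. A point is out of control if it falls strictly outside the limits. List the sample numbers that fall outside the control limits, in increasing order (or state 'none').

All 12 points lie within [126, 360].

none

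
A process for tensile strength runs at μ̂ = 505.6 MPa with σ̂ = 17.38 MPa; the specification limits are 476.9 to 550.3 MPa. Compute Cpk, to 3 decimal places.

Cpu = (USL − μ̂) / (3σ̂) = (550.3 − 505.6) / (3 × 17.38) = 0.8573; Cpl = (μ̂ − LSL) / (3σ̂) = (505.6 − 476.9) / (3 × 17.38) = 0.5504; Cpk = min(Cpu, Cpl) = 0.5504

0.550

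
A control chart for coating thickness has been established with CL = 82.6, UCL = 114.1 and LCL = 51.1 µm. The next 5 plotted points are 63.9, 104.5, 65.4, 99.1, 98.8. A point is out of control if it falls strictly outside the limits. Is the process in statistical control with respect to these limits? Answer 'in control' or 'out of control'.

in control

All 5 points lie within [51.1, 114.1].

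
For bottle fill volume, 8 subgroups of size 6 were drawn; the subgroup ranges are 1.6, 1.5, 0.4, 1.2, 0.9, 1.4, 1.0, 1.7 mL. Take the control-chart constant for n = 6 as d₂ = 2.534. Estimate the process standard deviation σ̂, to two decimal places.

0.48

R̄ = (1.6 + 1.5 + 0.4 + 1.2 + 0.9 + 1.4 + 1.0 + 1.7) / 8 = 1.2125
σ̂ = R̄ / d₂ = 1.2125 / 2.534 = 0.4785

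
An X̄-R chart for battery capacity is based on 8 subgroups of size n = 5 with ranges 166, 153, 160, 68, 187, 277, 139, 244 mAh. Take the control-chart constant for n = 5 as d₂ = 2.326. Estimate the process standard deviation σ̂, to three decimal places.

R̄ = (166 + 153 + 160 + 68 + 187 + 277 + 139 + 244) / 8 = 174.2500
σ̂ = R̄ / d₂ = 174.2500 / 2.326 = 74.9140

74.914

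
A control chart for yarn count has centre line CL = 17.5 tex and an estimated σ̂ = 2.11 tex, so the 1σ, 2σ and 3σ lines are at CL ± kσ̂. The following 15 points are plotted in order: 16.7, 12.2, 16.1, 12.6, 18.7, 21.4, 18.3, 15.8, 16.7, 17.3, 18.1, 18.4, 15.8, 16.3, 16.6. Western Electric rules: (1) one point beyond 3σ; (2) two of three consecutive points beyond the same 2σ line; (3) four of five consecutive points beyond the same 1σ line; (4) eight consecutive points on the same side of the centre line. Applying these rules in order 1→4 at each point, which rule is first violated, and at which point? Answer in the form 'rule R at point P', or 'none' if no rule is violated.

rule 2 at point 4

Zone of each point (C = within 1σ̂, B = 1σ̂–2σ̂, A = 2σ̂–3σ̂, * = beyond 3σ̂; sign = side of CL): 1:-C, 2:-A, 3:-C, 4:-A, 5:+C, 6:+B, 7:+C, 8:-C, 9:-C, 10:-C, 11:+C, 12:+C, 13:-C, 14:-C, 15:-C
Rule 2 (two of three consecutive points beyond the same 2σ limit) is satisfied at point 4.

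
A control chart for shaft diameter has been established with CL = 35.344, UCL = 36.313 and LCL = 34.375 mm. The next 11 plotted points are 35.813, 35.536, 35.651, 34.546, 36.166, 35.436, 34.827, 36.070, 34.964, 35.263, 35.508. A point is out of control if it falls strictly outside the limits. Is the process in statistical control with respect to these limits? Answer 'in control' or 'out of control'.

All 11 points lie within [34.375, 36.313].

in control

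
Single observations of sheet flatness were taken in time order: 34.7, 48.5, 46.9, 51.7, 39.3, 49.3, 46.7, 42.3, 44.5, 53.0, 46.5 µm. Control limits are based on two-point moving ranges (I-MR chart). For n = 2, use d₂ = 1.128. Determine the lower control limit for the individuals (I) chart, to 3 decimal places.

X̄ = (34.7 + 48.5 + 46.9 + 51.7 + 39.3 + 49.3 + 46.7 + 42.3 + 44.5 + 53.0 + 46.5) / 11 = 45.7636
Moving ranges: 13.8, 1.6, 4.8, 12.4, 10.0, 2.6, 4.4, 2.2, 8.5, 6.5; M̄R̄ = 66.8000 / 10 = 6.6800
LCL = X̄ − 3·M̄R̄/d₂ = 45.7636 − 3 × 6.6800 / 1.128 = 27.9977

27.998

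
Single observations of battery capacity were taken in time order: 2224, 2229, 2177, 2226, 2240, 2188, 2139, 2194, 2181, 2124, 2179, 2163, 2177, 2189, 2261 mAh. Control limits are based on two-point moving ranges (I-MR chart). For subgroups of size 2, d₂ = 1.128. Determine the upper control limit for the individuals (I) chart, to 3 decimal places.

X̄ = (2224 + 2229 + 2177 + 2226 + 2240 + 2188 + 2139 + 2194 + 2181 + 2124 + 2179 + 2163 + 2177 + 2189 + 2261) / 15 = 2192.7333
Moving ranges: 5, 52, 49, 14, 52, 49, 55, 13, 57, 55, 16, 14, 12, 72; M̄R̄ = 515.0000 / 14 = 36.7857
UCL = X̄ + 3·M̄R̄/d₂ = 2192.7333 + 3 × 36.7857 / 1.128 = 2290.5677

2290.568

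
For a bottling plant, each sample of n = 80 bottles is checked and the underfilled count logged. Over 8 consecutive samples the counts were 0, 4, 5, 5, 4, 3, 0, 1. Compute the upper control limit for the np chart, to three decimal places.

7.639

p̄ = Σdᵢ / (k·n) = 22 / (8 × 80) = 0.03438
UCL = np̄ + 3·√(np̄(1−p̄)) = 2.7500 + 3 × √(2.7500×0.96562) = 2.7500 + 3 × 1.6296 = 7.6387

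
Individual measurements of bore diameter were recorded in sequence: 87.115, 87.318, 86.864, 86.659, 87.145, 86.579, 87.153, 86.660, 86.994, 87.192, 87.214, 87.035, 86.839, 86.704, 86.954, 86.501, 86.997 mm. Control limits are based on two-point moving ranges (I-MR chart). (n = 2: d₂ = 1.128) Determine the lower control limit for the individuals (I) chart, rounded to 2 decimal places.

86.06

X̄ = (87.115 + 87.318 + 86.864 + 86.659 + 87.145 + 86.579 + 87.153 + 86.660 + 86.994 + 87.192 + 87.214 + 87.035 + 86.839 + 86.704 + 86.954 + 86.501 + 86.997) / 17 = 86.9366
Moving ranges: 0.203, 0.454, 0.205, 0.486, 0.566, 0.574, 0.493, 0.334, 0.198, 0.022, 0.179, 0.196, 0.135, 0.250, 0.453, 0.496; M̄R̄ = 5.2440 / 16 = 0.3277
LCL = X̄ − 3·M̄R̄/d₂ = 86.9366 − 3 × 0.3277 / 1.128 = 86.0650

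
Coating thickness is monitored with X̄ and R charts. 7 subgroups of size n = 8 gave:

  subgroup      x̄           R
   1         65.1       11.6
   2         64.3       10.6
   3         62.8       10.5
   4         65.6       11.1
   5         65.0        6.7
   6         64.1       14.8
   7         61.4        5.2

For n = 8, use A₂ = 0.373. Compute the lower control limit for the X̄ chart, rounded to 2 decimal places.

60.29

X̄̄ = (65.1 + 64.3 + 62.8 + 65.6 + 65.0 + 64.1 + 61.4) / 7 = 448.3000 / 7 = 64.0429
R̄ = (11.6 + 10.6 + 10.5 + 11.1 + 6.7 + 14.8 + 5.2) / 7 = 70.5000 / 7 = 10.0714
LCL = X̄̄ − A₂·R̄ = 64.0429 − 0.373 × 10.0714 = 60.2862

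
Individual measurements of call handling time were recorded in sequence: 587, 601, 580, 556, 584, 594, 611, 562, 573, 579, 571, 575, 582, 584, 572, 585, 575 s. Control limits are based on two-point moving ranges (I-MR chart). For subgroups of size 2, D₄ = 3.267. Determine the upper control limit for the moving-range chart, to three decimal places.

Moving ranges: 14, 21, 24, 28, 10, 17, 49, 11, 6, 8, 4, 7, 2, 12, 13, 10; M̄R̄ = 236.0000 / 16 = 14.7500
UCL_MR = D₄·M̄R̄ = 3.267 × 14.7500 = 48.1882

48.188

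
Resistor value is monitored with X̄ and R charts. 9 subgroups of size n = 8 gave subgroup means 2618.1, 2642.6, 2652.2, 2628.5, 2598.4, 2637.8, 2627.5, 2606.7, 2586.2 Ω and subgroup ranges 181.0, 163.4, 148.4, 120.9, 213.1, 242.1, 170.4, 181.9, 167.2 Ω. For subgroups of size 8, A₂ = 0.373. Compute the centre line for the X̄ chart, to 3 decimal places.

2622.000

X̄̄ = (2618.1 + 2642.6 + 2652.2 + 2628.5 + 2598.4 + 2637.8 + 2627.5 + 2606.7 + 2586.2) / 9 = 23598.0000 / 9 = 2622.0000
CL = X̄̄ = 2622.0000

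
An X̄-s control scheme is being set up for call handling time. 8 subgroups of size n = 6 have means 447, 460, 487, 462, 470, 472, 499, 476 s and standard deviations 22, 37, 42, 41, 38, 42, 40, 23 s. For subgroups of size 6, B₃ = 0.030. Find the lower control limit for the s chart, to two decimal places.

s̄ = (22 + 37 + 42 + 41 + 38 + 42 + 40 + 23) / 8 = 35.6250
LCL_s = B₃·s̄ = 0.030 × 35.6250 = 1.0687

1.07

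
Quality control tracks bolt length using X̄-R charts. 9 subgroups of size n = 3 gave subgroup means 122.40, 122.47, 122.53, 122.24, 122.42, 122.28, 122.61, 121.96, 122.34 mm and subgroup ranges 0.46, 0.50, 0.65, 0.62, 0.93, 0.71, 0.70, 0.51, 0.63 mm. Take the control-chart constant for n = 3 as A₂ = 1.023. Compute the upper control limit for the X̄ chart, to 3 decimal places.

123.010

X̄̄ = (122.40 + 122.47 + 122.53 + 122.24 + 122.42 + 122.28 + 122.61 + 121.96 + 122.34) / 9 = 1101.2500 / 9 = 122.3611
R̄ = (0.46 + 0.50 + 0.65 + 0.62 + 0.93 + 0.71 + 0.70 + 0.51 + 0.63) / 9 = 5.7100 / 9 = 0.6344
UCL = X̄̄ + A₂·R̄ = 122.3611 + 1.023 × 0.6344 = 123.0101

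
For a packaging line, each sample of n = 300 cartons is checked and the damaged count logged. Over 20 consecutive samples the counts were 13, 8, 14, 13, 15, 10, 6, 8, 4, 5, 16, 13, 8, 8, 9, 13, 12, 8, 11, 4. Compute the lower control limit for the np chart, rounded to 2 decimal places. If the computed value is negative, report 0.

p̄ = Σdᵢ / (k·n) = 198 / (20 × 300) = 0.03300
LCL = np̄ − 3·√(np̄(1−p̄)) = 9.9000 − 3 × 3.0941 = 0.6178

0.62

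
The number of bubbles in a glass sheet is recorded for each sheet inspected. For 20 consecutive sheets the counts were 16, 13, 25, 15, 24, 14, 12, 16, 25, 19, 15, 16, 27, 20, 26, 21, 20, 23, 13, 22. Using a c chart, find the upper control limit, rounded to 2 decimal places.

c̄ = (16 + 13 + 25 + 15 + 24 + 14 + 12 + 16 + 25 + 19 + 15 + 16 + 27 + 20 + 26 + 21 + 20 + 23 + 13 + 22) / 20 = 382 / 20 = 19.1000
UCL = c̄ + 3√c̄ = 19.1000 + 3 × √19.1000 = 19.1000 + 3 × 4.3704 = 32.2111

32.21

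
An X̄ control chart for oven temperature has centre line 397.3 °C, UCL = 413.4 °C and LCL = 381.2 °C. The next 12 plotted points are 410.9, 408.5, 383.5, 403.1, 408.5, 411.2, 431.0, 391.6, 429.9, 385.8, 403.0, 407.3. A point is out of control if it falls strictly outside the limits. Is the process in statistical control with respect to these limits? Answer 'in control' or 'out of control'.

out of control

Compare each point to [381.2, 413.4]: sample 7 = 431.0 > UCL; sample 9 = 429.9 > UCL.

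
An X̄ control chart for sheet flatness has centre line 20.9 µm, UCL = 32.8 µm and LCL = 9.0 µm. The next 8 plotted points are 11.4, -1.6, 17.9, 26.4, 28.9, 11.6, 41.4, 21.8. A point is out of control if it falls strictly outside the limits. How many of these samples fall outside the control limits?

Compare each point to [9.0, 32.8]: sample 2 = -1.6 < LCL; sample 7 = 41.4 > UCL.

2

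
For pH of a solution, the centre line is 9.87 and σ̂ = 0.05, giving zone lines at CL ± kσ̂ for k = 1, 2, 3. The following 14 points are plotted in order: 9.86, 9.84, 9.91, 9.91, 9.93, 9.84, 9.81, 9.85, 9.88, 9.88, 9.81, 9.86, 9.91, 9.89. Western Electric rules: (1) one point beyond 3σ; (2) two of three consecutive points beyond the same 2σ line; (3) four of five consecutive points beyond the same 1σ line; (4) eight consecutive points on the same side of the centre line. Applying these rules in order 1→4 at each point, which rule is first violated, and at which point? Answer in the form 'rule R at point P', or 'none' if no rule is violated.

Zone of each point (C = within 1σ̂, B = 1σ̂–2σ̂, A = 2σ̂–3σ̂, * = beyond 3σ̂; sign = side of CL): 1:-C, 2:-C, 3:+C, 4:+C, 5:+B, 6:-C, 7:-B, 8:-C, 9:+C, 10:+C, 11:-B, 12:-C, 13:+C, 14:+C
No rule fires across all 14 points.

none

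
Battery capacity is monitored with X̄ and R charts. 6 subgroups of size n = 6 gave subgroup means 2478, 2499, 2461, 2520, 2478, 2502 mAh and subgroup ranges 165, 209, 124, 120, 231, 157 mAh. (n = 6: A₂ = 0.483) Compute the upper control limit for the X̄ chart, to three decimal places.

2570.650

X̄̄ = (2478 + 2499 + 2461 + 2520 + 2478 + 2502) / 6 = 14938.0000 / 6 = 2489.6667
R̄ = (165 + 209 + 124 + 120 + 231 + 157) / 6 = 1006.0000 / 6 = 167.6667
UCL = X̄̄ + A₂·R̄ = 2489.6667 + 0.483 × 167.6667 = 2570.6497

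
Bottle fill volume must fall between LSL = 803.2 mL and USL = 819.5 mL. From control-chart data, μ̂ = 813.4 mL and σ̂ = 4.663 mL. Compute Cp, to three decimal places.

Cp = (USL − LSL) / (6σ̂) = (819.5 − 803.2) / (6 × 4.663) = 16.3000 / 27.9780 = 0.5826

0.583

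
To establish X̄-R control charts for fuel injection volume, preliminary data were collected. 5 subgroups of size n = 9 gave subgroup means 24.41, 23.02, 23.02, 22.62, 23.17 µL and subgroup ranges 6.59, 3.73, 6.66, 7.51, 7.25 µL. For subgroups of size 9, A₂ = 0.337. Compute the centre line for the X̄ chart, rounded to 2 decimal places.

23.25

X̄̄ = (24.41 + 23.02 + 23.02 + 22.62 + 23.17) / 5 = 116.2400 / 5 = 23.2480
CL = X̄̄ = 23.2480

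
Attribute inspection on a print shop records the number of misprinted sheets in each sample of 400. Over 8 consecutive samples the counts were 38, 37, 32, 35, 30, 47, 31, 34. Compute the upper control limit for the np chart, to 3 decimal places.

52.563

p̄ = Σdᵢ / (k·n) = 284 / (8 × 400) = 0.08875
UCL = np̄ + 3·√(np̄(1−p̄)) = 35.5000 + 3 × √(35.5000×0.91125) = 35.5000 + 3 × 5.6877 = 52.5630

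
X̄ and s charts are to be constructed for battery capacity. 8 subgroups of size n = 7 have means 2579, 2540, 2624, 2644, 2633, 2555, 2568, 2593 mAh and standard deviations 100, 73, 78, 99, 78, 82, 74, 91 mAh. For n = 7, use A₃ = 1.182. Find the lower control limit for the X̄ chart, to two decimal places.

2492.27

X̄̄ = (2579 + 2540 + 2624 + 2644 + 2633 + 2555 + 2568 + 2593) / 8 = 2592.0000
s̄ = (100 + 73 + 78 + 99 + 78 + 82 + 74 + 91) / 8 = 84.3750
LCL = X̄̄ − A₃·s̄ = 2592.0000 − 1.182 × 84.3750 = 2492.2688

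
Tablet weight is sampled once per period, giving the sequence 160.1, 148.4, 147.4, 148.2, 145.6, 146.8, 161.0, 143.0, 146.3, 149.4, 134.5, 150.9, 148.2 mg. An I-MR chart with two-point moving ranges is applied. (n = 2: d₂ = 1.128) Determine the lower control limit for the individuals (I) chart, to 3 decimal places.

128.522

X̄ = (160.1 + 148.4 + 147.4 + 148.2 + 145.6 + 146.8 + 161.0 + 143.0 + 146.3 + 149.4 + 134.5 + 150.9 + 148.2) / 13 = 148.4462
Moving ranges: 11.7, 1.0, 0.8, 2.6, 1.2, 14.2, 18.0, 3.3, 3.1, 14.9, 16.4, 2.7; M̄R̄ = 89.9000 / 12 = 7.4917
LCL = X̄ − 3·M̄R̄/d₂ = 148.4462 − 3 × 7.4917 / 1.128 = 128.5215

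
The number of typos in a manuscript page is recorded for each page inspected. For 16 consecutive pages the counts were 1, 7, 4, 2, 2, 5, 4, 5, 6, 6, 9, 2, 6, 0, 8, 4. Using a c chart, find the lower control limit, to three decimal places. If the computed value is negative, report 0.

0.000

c̄ = (1 + 7 + 4 + 2 + 2 + 5 + 4 + 5 + 6 + 6 + 9 + 2 + 6 + 0 + 8 + 4) / 16 = 71 / 16 = 4.4375
LCL = c̄ − 3√c̄ = 4.4375 − 3 × 2.1065 = -1.8821 → 0 (cannot be negative)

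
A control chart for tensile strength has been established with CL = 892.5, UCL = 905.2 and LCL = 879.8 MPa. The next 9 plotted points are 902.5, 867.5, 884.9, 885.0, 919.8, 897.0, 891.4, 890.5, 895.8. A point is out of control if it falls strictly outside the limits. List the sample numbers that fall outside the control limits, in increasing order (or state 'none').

Compare each point to [879.8, 905.2]: sample 2 = 867.5 < LCL; sample 5 = 919.8 > UCL.

2, 5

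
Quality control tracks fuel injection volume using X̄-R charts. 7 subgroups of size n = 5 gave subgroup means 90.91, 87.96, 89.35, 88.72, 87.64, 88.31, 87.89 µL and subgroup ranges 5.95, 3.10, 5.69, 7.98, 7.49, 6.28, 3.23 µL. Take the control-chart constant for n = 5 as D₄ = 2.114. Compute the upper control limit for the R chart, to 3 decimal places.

R̄ = (5.95 + 3.10 + 5.69 + 7.98 + 7.49 + 6.28 + 3.23) / 7 = 39.7200 / 7 = 5.6743
UCL_R = D₄·R̄ = 2.114 × 5.6743 = 11.9954

11.995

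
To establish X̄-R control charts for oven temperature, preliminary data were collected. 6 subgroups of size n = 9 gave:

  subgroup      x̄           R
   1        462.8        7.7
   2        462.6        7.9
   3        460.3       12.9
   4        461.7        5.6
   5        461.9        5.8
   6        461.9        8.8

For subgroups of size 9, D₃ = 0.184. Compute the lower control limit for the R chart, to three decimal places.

R̄ = (7.7 + 7.9 + 12.9 + 5.6 + 5.8 + 8.8) / 6 = 48.7000 / 6 = 8.1167
LCL_R = D₃·R̄ = 0.184 × 8.1167 = 1.4935

1.493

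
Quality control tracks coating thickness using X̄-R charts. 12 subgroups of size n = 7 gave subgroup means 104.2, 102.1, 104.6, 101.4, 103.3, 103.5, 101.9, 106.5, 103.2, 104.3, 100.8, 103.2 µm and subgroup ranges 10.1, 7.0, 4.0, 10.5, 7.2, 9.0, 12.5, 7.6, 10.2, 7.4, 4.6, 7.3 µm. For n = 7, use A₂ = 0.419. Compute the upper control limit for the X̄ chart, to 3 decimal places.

X̄̄ = (104.2 + 102.1 + 104.6 + 101.4 + 103.3 + 103.5 + 101.9 + 106.5 + 103.2 + 104.3 + 100.8 + 103.2) / 12 = 1239.0000 / 12 = 103.2500
R̄ = (10.1 + 7.0 + 4.0 + 10.5 + 7.2 + 9.0 + 12.5 + 7.6 + 10.2 + 7.4 + 4.6 + 7.3) / 12 = 97.4000 / 12 = 8.1167
UCL = X̄̄ + A₂·R̄ = 103.2500 + 0.419 × 8.1167 = 106.6509

106.651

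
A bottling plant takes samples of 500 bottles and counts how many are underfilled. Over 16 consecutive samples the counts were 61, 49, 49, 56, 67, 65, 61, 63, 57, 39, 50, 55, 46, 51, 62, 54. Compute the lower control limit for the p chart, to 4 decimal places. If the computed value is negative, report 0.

p̄ = Σdᵢ / (k·n) = 885 / (16 × 500) = 0.11063
LCL = p̄ − 3·√(p̄(1−p̄)/n) = 0.11063 − 3 × 0.01403 = 0.06854

0.0685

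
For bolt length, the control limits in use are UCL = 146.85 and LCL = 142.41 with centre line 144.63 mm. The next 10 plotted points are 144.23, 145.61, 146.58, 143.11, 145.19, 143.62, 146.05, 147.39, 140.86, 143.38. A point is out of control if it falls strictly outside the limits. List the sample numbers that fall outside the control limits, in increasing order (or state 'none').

Compare each point to [142.41, 146.85]: sample 8 = 147.39 > UCL; sample 9 = 140.86 < LCL.

8, 9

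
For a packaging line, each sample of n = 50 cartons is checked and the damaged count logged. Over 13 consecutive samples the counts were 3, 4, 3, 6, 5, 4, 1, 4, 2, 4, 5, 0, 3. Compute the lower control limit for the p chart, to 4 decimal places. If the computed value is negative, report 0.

0.0000

p̄ = Σdᵢ / (k·n) = 44 / (13 × 50) = 0.06769
LCL = p̄ − 3·√(p̄(1−p̄)/n) = 0.06769 − 3 × 0.03553 = -0.03889 → 0 (negative, so LCL = 0)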